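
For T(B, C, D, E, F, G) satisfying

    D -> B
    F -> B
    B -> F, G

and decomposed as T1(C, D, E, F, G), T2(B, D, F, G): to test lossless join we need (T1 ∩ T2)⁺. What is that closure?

B, D, F, G

T1 ∩ T2 = {D, F, G}.
D → B applies, adding B
Closure: {B, D, F, G}.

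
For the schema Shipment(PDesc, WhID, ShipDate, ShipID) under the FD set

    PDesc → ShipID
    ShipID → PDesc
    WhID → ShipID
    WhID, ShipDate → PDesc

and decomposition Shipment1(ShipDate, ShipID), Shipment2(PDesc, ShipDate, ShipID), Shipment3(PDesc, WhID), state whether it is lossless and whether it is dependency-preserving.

Lossless test (chase): Rows 2 and 3 agree on PDesc; apply PDesc→ShipID and equate their ShipID entries. Rows 1 and 2 agree on ShipID; apply ShipID→PDesc and equate their PDesc entries. No row becomes fully distinguished — the join is lossy.
Dependency preservation: WhID → ShipID; WhID, ShipDate → PDesc are not contained in any single fragment, but the restricted closure of each left-hand side across the fragments still reaches the right-hand side; the remaining FDs each lie inside some fragment. All dependencies are preserved.

lossy but dependency-preserving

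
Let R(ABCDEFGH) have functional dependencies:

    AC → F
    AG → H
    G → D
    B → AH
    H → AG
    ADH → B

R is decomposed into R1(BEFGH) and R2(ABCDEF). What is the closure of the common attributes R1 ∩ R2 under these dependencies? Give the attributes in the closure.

ABDEFGH

R1 ∩ R2 = {BEF}.
B → AH applies, adding AH
H → AG applies, adding G
G → D applies, adding D
Closure: {ABDEFGH}.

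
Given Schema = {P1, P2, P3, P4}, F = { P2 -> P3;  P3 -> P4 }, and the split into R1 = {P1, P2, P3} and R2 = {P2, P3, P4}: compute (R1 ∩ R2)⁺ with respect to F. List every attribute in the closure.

P2, P3, P4

R1 ∩ R2 = {P2, P3}.
P3 → P4 applies, adding P4
Closure: {P2, P3, P4}.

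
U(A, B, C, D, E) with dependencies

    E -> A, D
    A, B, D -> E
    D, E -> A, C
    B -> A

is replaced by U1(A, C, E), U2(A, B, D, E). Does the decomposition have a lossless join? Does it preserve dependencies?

Lossless test: (A, E)⁺ = {A, C, D, E}, which contains all of one fragment — lossless.
Dependency preservation: D, E → A, C is not contained in any single fragment, but the restricted closure of its left-hand side across the fragments still reaches the right-hand side; the remaining FDs each lie inside some fragment. All dependencies are preserved.

lossless and dependency-preserving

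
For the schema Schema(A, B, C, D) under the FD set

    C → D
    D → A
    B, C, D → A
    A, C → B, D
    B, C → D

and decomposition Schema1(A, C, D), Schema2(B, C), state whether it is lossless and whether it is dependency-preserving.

Lossless test: (C)⁺ = {A, B, C, D}, which contains all of one fragment — lossless.
Dependency preservation: B, C, D → A; A, C → B, D; B, C → D are not contained in any single fragment, but the restricted closure of each left-hand side across the fragments still reaches the right-hand side; the remaining FDs each lie inside some fragment. All dependencies are preserved.

lossless and dependency-preserving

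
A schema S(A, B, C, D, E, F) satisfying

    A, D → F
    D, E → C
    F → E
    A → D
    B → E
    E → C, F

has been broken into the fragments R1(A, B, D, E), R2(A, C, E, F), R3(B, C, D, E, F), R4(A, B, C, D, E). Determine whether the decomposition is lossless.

Yes

Chase test. Columns are A, B, C, D, E, F; row i has aⱼ where attribute j ∈ Ri, else bᵢⱼ.
Initial tableau (one row per fragment):
  row 1: a1 a2 b13 a4 a5 b16
  row 2: a1 b22 a3 b24 a5 a6
  row 3: b31 a2 a3 a4 a5 a6
  row 4: a1 a2 a3 a4 a5 b46
Rows 1 and 4 agree on A, D; apply A, D→F and equate their F entries.
Rows 1 and 3 agree on D, E; apply D, E→C and equate their C entries.
Rows 1 and 2 agree on A; apply A→D and equate their D entries.
Rows 1 and 2 agree on E; apply E→C, F and equate their C, F entries.
Row 1 is now all distinguished symbols — the join is lossless.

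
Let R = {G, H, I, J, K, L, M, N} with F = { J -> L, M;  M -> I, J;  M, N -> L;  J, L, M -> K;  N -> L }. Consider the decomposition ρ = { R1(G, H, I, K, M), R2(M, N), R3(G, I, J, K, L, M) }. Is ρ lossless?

No

Chase test. Columns are G, H, I, J, K, L, M, N; row i has aⱼ where attribute j ∈ Ri, else bᵢⱼ.
Initial tableau (one row per fragment):
  row 1: a1 a2 a3 b14 a5 b16 a7 b18
  row 2: b21 b22 b23 b24 b25 b26 a7 a8
  row 3: a1 b32 a3 a4 a5 a6 a7 b38
Rows 1 and 2 agree on M; apply M→I, J and equate their I, J entries.
Rows 1 and 3 agree on M; apply M→I, J and equate their I, J entries.
Rows 1 and 2 agree on J; apply J→L, M and equate their L, M entries.
Rows 1 and 3 agree on J; apply J→L, M and equate their L, M entries.
Rows 1 and 2 agree on J, L, M; apply J, L, M→K and equate their K entries.
No row becomes fully distinguished — the join is lossy.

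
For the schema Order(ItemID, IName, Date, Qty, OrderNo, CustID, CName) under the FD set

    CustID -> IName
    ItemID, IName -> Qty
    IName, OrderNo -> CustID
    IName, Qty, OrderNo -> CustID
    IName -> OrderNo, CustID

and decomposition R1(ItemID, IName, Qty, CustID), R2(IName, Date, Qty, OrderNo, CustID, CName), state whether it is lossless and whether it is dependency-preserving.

Lossless test: (IName, Qty, CustID)⁺ = {IName, Qty, OrderNo, CustID}, which is a superkey of neither fragment — lossy.
Dependency preservation: every FD's attributes lie within a single fragment, so each can be enforced locally — preserved.

lossy but dependency-preserving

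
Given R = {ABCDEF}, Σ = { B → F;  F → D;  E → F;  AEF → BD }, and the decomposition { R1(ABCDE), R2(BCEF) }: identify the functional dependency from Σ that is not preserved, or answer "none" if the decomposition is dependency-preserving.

Check F → D: no single fragment contains all of {DF}, and the restricted closure of {F} across the fragments never reaches {D}.
B → F is preserved.
E → F is preserved.
AEF → BD is preserved.

F → D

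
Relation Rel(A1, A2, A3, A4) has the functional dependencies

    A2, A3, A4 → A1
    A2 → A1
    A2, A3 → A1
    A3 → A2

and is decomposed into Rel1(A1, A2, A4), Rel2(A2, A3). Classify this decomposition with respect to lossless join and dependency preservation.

lossy but dependency-preserving

Lossless test: (A2)⁺ = {A1, A2}, which is a superkey of neither fragment — lossy.
Dependency preservation: A2, A3, A4 → A1; A2, A3 → A1 are not contained in any single fragment, but the restricted closure of each left-hand side across the fragments still reaches the right-hand side; the remaining FDs each lie inside some fragment. All dependencies are preserved.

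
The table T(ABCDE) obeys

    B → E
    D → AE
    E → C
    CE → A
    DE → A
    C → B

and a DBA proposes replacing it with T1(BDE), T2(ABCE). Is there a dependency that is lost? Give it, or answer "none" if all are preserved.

B → E lies within T1.
D → AE: restricted closure across fragments reaches AE.
E → C lies within T2.
CE → A lies within T2.
DE → A: restricted closure across fragments reaches A.
C → B lies within T2.
Every dependency is enforceable on the fragments, so the decomposition is dependency-preserving.

none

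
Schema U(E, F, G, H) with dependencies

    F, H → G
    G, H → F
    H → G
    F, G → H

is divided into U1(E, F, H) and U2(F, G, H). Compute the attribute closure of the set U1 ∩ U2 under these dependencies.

U1 ∩ U2 = {F, H}.
F, H → G applies, adding G
Closure: {F, G, H}.

F, G, H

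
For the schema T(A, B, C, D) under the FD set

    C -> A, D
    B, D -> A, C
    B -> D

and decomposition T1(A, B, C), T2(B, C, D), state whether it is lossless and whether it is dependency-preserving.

lossless and dependency-preserving

Lossless test: (B, C)⁺ = {A, B, C, D}, which contains all of one fragment — lossless.
Dependency preservation: C → A, D; B, D → A, C are not contained in any single fragment, but the restricted closure of each left-hand side across the fragments still reaches the right-hand side; the remaining FDs each lie inside some fragment. All dependencies are preserved.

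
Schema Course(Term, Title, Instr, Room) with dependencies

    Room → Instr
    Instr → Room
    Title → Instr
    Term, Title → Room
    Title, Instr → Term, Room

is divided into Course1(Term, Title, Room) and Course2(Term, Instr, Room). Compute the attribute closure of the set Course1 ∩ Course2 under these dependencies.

Course1 ∩ Course2 = {Term, Room}.
Room → Instr applies, adding Instr
Closure: {Term, Instr, Room}.

Term, Instr, Room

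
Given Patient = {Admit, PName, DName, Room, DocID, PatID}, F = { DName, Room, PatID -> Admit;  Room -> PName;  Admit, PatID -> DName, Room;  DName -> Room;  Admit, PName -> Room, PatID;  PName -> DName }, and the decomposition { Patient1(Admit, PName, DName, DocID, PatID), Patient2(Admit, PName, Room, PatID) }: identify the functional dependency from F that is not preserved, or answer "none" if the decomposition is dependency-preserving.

DName, Room, PatID → Admit: restricted closure across fragments reaches Admit.
Room → PName lies within Patient2.
Admit, PatID → DName, Room: restricted closure across fragments reaches DName, Room.
DName → Room: restricted closure across fragments reaches Room.
Admit, PName → Room, PatID lies within Patient2.
PName → DName lies within Patient1.
Every dependency is enforceable on the fragments, so the decomposition is dependency-preserving.

none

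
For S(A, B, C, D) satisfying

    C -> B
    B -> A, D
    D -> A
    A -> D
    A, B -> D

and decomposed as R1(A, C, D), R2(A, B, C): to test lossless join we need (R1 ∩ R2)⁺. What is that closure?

A, B, C, D

R1 ∩ R2 = {A, C}.
C → B applies, adding B
B → A, D applies, adding D
Closure: {A, B, C, D}.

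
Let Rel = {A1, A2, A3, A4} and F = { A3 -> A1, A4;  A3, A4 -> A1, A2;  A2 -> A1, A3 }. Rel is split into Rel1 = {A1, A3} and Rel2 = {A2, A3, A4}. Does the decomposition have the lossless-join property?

Common attributes: Rel1 ∩ Rel2 = {A3}.
Closure of {A3}: A3 → A1, A4 applies, adding A1, A4; A3, A4 → A1, A2 applies, adding A2. So (A3)⁺ = {A1, A2, A3, A4}.
This closure contains every attribute of Rel1, so Rel1 ∩ Rel2 → Rel1. The join is lossless.

Yes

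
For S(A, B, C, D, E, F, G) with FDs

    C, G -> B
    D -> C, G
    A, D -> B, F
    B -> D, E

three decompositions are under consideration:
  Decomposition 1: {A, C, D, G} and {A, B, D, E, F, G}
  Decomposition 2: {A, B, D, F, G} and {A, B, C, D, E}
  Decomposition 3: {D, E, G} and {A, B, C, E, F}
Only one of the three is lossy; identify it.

Decomposition 1: common = {A, D, G}, closure = {A, B, C, D, E, F, G} → lossless.
Decomposition 2: common = {A, B, D}, closure = {A, B, C, D, E, F, G} → lossless.
Decomposition 3: common = {E}, closure = {E} → lossy.

Decomposition 3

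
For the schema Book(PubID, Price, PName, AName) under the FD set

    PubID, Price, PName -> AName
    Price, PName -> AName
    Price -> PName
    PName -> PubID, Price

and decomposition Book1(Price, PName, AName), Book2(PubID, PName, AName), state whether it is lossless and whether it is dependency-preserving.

Lossless test: (PName, AName)⁺ = {PubID, Price, PName, AName}, which contains all of one fragment — lossless.
Dependency preservation: PubID, Price, PName → AName; PName → PubID, Price are not contained in any single fragment, but the restricted closure of each left-hand side across the fragments still reaches the right-hand side; the remaining FDs each lie inside some fragment. All dependencies are preserved.

lossless and dependency-preserving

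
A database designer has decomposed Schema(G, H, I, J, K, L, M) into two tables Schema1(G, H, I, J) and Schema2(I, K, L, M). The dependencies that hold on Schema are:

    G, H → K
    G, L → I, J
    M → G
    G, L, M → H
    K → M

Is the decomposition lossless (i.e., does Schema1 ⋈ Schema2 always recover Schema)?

No

Common attributes: Schema1 ∩ Schema2 = {I}.
No dependency enlarges {I}, so (I)⁺ = {I}.
The closure contains neither all of Schema1 = {G, H, I, J} nor all of Schema2 = {I, K, L, M}, so the common attributes are not a superkey of either fragment. The join is lossy.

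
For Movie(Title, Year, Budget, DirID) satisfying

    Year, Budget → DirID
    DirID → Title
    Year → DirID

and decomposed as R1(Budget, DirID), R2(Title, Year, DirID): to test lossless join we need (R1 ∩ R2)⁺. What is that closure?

R1 ∩ R2 = {DirID}.
DirID → Title applies, adding Title
Closure: {Title, DirID}.

Title, DirID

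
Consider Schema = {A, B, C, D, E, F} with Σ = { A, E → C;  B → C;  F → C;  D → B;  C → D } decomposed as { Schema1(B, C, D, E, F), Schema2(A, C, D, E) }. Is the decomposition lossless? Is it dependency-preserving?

Lossless test: (C, D, E)⁺ = {B, C, D, E}, which is a superkey of neither fragment — lossy.
Dependency preservation: every FD's attributes lie within a single fragment, so each can be enforced locally — preserved.

lossy but dependency-preserving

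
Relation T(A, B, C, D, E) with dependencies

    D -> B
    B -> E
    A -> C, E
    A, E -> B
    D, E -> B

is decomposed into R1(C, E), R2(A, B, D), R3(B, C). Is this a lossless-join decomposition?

No

Chase test. Columns are A, B, C, D, E; row i has aⱼ where attribute j ∈ Ri, else bᵢⱼ.
Initial tableau (one row per fragment):
  row 1: b11 b12 a3 b14 a5
  row 2: a1 a2 b23 a4 b25
  row 3: b31 a2 a3 b34 b35
Rows 2 and 3 agree on B; apply B→E and equate their E entries.
No row becomes fully distinguished — the join is lossy.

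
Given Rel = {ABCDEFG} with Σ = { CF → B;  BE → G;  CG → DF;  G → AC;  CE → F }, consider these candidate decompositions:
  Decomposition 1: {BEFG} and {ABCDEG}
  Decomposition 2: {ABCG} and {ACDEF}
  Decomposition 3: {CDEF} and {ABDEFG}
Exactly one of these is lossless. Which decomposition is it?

Decomposition 1

Decomposition 1: common = {BEG}, closure = {ABCDEFG} → lossless.
Decomposition 2: common = {AC}, closure = {AC} → lossy.
Decomposition 3: common = {DEF}, closure = {DEF} → lossy.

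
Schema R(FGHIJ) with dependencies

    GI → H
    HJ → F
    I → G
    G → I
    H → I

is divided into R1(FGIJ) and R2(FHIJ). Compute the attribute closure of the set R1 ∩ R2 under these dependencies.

R1 ∩ R2 = {FIJ}.
I → G applies, adding G
GI → H applies, adding H
Closure: {FGHIJ}.

FGHIJ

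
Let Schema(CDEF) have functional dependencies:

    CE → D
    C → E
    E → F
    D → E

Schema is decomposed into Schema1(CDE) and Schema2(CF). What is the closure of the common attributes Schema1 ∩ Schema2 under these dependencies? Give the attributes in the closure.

CDEF

Schema1 ∩ Schema2 = {C}.
C → E applies, adding E
E → F applies, adding F
CE → D applies, adding D
Closure: {CDEF}.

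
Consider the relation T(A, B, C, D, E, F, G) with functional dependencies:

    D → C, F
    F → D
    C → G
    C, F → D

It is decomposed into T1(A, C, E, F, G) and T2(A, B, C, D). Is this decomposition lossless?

Common attributes: T1 ∩ T2 = {A, C}.
Closure of {A, C}: C → G applies, adding G. So (A, C)⁺ = {A, C, G}.
The closure contains neither all of T1 = {A, C, E, F, G} nor all of T2 = {A, B, C, D}, so the common attributes are not a superkey of either fragment. The join is lossy.

No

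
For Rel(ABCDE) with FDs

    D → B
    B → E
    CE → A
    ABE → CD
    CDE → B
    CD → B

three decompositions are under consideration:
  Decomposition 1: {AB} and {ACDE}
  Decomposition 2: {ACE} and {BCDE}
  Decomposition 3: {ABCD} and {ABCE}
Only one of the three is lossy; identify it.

Decomposition 1: common = {A}, closure = {A} → lossy.
Decomposition 2: common = {CE}, closure = {ACE} → lossless.
Decomposition 3: common = {ABC}, closure = {ABCDE} → lossless.

Decomposition 1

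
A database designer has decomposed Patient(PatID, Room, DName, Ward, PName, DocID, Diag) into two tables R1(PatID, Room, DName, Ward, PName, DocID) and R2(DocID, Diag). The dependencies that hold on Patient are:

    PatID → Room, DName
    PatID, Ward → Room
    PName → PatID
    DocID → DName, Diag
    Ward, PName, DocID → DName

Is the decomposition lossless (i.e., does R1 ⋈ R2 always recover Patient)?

Common attributes: R1 ∩ R2 = {DocID}.
Closure of {DocID}: DocID → DName, Diag applies, adding DName, Diag. So (DocID)⁺ = {DName, DocID, Diag}.
This closure contains every attribute of R2, so R1 ∩ R2 → R2. The join is lossless.

Yes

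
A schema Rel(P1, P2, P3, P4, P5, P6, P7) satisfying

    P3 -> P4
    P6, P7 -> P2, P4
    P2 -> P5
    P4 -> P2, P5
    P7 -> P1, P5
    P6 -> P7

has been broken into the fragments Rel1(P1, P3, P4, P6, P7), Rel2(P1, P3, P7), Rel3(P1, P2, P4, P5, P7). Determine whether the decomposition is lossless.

Chase test. Columns are P1, P2, P3, P4, P5, P6, P7; row i has aⱼ where attribute j ∈ Reli, else bᵢⱼ.
Initial tableau (one row per fragment):
  row 1: a1 b12 a3 a4 b15 a6 a7
  row 2: a1 b22 a3 b24 b25 b26 a7
  row 3: a1 a2 b33 a4 a5 b36 a7
Rows 1 and 2 agree on P3; apply P3→P4 and equate their P4 entries.
Rows 1 and 2 agree on P4; apply P4→P2, P5 and equate their P2, P5 entries.
Rows 1 and 3 agree on P4; apply P4→P2, P5 and equate their P2, P5 entries.
Row 1 is now all distinguished symbols — the join is lossless.

Yes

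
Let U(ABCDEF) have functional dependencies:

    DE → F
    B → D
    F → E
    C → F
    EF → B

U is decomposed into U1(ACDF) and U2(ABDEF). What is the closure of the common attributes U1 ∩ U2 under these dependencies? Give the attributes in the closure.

U1 ∩ U2 = {ADF}.
F → E applies, adding E
EF → B applies, adding B
Closure: {ABDEF}.

ABDEF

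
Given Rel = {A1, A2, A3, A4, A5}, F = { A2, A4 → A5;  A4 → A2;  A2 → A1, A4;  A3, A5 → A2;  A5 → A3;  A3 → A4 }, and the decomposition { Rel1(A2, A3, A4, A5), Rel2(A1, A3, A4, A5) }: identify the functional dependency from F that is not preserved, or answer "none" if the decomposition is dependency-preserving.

none

A2, A4 → A5 lies within Rel1.
A4 → A2 lies within Rel1.
A2 → A1, A4: restricted closure across fragments reaches A1, A4.
A3, A5 → A2 lies within Rel1.
A5 → A3 lies within Rel1.
A3 → A4 lies within Rel1.
Every dependency is enforceable on the fragments, so the decomposition is dependency-preserving.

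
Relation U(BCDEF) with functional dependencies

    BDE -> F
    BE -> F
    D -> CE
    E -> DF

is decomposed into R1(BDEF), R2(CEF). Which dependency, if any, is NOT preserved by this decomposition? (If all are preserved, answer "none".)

BDE → F lies within R1.
BE → F lies within R1.
D → CE: restricted closure across fragments reaches CE.
E → DF lies within R1.
Every dependency is enforceable on the fragments, so the decomposition is dependency-preserving.

none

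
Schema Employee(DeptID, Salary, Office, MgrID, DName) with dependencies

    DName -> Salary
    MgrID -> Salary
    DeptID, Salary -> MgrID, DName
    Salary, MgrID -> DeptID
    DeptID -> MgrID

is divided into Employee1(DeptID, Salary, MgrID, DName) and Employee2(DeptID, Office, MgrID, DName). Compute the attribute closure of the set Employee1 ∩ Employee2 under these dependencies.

DeptID, Salary, MgrID, DName

Employee1 ∩ Employee2 = {DeptID, MgrID, DName}.
DName → Salary applies, adding Salary
Closure: {DeptID, Salary, MgrID, DName}.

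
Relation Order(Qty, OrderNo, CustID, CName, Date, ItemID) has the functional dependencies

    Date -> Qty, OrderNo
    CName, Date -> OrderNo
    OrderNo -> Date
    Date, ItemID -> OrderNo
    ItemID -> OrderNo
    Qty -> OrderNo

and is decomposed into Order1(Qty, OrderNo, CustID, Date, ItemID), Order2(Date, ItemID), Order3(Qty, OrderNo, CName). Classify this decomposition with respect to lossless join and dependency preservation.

Lossless test (chase): Rows 1 and 2 agree on Date; apply Date→Qty, OrderNo and equate their Qty, OrderNo entries. Rows 1 and 3 agree on OrderNo; apply OrderNo→Date and equate their Date entries. No row becomes fully distinguished — the join is lossy.
Dependency preservation: CName, Date → OrderNo is not contained in any single fragment, but the restricted closure of its left-hand side across the fragments still reaches the right-hand side; the remaining FDs each lie inside some fragment. All dependencies are preserved.

lossy but dependency-preserving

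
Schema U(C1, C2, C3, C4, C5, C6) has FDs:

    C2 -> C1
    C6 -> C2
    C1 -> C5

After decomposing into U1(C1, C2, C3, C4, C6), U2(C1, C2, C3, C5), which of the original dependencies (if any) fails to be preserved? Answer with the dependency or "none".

C2 → C1 lies within U1.
C6 → C2 lies within U1.
C1 → C5 lies within U2.
Every dependency is enforceable on the fragments, so the decomposition is dependency-preserving.

none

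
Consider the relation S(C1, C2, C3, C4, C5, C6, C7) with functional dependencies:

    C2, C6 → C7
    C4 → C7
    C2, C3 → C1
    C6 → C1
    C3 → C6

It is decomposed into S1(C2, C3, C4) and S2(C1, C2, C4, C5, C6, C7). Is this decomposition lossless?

Common attributes: S1 ∩ S2 = {C2, C4}.
Closure of {C2, C4}: C4 → C7 applies, adding C7. So (C2, C4)⁺ = {C2, C4, C7}.
The closure contains neither all of S1 = {C2, C3, C4} nor all of S2 = {C1, C2, C4, C5, C6, C7}, so the common attributes are not a superkey of either fragment. The join is lossy.

No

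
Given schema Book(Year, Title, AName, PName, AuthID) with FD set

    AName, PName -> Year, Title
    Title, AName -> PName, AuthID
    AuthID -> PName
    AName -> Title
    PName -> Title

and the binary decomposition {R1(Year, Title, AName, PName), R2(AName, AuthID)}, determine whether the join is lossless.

Common attributes: R1 ∩ R2 = {AName}.
Closure of {AName}: AName → Title applies, adding Title; Title, AName → PName, AuthID applies, adding PName, AuthID; AName, PName → Year, Title applies, adding Year. So (AName)⁺ = {Year, Title, AName, PName, AuthID}.
This closure contains every attribute of R1, so R1 ∩ R2 → R1. The join is lossless.

Yes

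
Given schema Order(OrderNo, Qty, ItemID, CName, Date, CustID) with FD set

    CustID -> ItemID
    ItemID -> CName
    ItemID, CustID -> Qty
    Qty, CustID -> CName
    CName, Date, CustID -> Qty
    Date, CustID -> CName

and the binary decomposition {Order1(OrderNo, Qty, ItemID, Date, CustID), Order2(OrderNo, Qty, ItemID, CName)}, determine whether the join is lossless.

Common attributes: Order1 ∩ Order2 = {OrderNo, Qty, ItemID}.
Closure of {OrderNo, Qty, ItemID}: ItemID → CName applies, adding CName. So (OrderNo, Qty, ItemID)⁺ = {OrderNo, Qty, ItemID, CName}.
This closure contains every attribute of Order2, so Order1 ∩ Order2 → Order2. The join is lossless.

Yes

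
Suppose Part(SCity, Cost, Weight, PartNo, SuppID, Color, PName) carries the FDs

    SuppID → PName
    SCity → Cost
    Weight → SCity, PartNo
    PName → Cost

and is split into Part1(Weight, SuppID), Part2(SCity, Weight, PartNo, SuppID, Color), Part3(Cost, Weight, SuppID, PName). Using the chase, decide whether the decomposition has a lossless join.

Yes

Chase test. Columns are SCity, Cost, Weight, PartNo, SuppID, Color, PName; row i has aⱼ where attribute j ∈ Parti, else bᵢⱼ.
Initial tableau (one row per fragment):
  row 1: b11 b12 a3 b14 a5 b16 b17
  row 2: a1 b22 a3 a4 a5 a6 b27
  row 3: b31 a2 a3 b34 a5 b36 a7
Rows 1 and 2 agree on SuppID; apply SuppID→PName and equate their PName entries.
Rows 1 and 3 agree on SuppID; apply SuppID→PName and equate their PName entries.
Rows 1 and 2 agree on Weight; apply Weight→SCity, PartNo and equate their SCity, PartNo entries.
Rows 1 and 3 agree on Weight; apply Weight→SCity, PartNo and equate their SCity, PartNo entries.
Rows 1 and 2 agree on PName; apply PName→Cost and equate their Cost entries.
Rows 1 and 3 agree on PName; apply PName→Cost and equate their Cost entries.
Row 2 is now all distinguished symbols — the join is lossless.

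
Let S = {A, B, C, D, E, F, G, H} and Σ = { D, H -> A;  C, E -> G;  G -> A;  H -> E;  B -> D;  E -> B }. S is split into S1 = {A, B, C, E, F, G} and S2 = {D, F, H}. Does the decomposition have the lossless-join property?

Common attributes: S1 ∩ S2 = {F}.
No dependency enlarges {F}, so (F)⁺ = {F}.
The closure contains neither all of S1 = {A, B, C, E, F, G} nor all of S2 = {D, F, H}, so the common attributes are not a superkey of either fragment. The join is lossy.

No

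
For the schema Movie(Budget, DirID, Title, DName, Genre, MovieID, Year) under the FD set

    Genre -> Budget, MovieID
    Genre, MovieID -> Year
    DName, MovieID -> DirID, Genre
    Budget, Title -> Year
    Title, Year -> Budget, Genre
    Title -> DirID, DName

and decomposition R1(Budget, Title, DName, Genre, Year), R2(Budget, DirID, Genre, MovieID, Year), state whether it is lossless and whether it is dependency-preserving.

Lossless test: (Budget, Genre, Year)⁺ = {Budget, Genre, MovieID, Year}, which is a superkey of neither fragment — lossy.
Dependency preservation: the restricted closure of {DName, MovieID} across the fragments never reaches {DirID, Genre}, so DName, MovieID → DirID, Genre cannot be enforced without a join — not preserved.

lossy and not dependency-preserving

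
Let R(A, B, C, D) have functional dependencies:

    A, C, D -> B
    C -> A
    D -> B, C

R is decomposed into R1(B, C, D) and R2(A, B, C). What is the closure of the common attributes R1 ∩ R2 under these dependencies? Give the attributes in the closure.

A, B, C

R1 ∩ R2 = {B, C}.
C → A applies, adding A
Closure: {A, B, C}.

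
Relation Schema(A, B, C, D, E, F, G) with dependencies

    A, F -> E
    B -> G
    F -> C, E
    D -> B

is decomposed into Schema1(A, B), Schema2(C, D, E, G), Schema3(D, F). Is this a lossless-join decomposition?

No

Chase test. Columns are A, B, C, D, E, F, G; row i has aⱼ where attribute j ∈ Schemai, else bᵢⱼ.
Initial tableau (one row per fragment):
  row 1: a1 a2 b13 b14 b15 b16 b17
  row 2: b21 b22 a3 a4 a5 b26 a7
  row 3: b31 b32 b33 a4 b35 a6 b37
Rows 2 and 3 agree on D; apply D→B and equate their B entries.
Rows 2 and 3 agree on B; apply B→G and equate their G entries.
No row becomes fully distinguished — the join is lossy.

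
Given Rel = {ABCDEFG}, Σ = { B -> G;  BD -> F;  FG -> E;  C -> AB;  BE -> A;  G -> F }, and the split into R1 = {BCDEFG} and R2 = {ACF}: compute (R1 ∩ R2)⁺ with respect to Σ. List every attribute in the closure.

R1 ∩ R2 = {CF}.
C → AB applies, adding AB
B → G applies, adding G
FG → E applies, adding E
Closure: {ABCEFG}.

ABCEFG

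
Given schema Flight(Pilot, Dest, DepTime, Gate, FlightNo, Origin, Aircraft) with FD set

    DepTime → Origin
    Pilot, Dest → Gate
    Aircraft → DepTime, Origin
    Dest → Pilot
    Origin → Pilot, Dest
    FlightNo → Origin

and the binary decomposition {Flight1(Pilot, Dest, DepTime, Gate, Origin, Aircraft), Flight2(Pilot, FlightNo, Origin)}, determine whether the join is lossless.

No

Common attributes: Flight1 ∩ Flight2 = {Pilot, Origin}.
Closure of {Pilot, Origin}: Origin → Pilot, Dest applies, adding Dest; Pilot, Dest → Gate applies, adding Gate. So (Pilot, Origin)⁺ = {Pilot, Dest, Gate, Origin}.
The closure contains neither all of Flight1 = {Pilot, Dest, DepTime, Gate, Origin, Aircraft} nor all of Flight2 = {Pilot, FlightNo, Origin}, so the common attributes are not a superkey of either fragment. The join is lossy.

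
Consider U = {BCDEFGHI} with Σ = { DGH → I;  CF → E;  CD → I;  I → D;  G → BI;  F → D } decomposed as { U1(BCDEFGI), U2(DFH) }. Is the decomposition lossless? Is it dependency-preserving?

Lossless test: (DF)⁺ = {DF}, which is a superkey of neither fragment — lossy.
Dependency preservation: DGH → I is not contained in any single fragment, but the restricted closure of its left-hand side across the fragments still reaches the right-hand side; the remaining FDs each lie inside some fragment. All dependencies are preserved.

lossy but dependency-preserving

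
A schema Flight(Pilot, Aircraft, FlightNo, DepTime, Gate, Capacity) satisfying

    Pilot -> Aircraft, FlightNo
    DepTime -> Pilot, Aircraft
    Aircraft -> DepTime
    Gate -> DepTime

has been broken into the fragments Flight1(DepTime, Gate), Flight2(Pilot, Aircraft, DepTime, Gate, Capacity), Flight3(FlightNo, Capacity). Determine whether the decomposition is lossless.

Chase test. Columns are Pilot, Aircraft, FlightNo, DepTime, Gate, Capacity; row i has aⱼ where attribute j ∈ Flighti, else bᵢⱼ.
Initial tableau (one row per fragment):
  row 1: b11 b12 b13 a4 a5 b16
  row 2: a1 a2 b23 a4 a5 a6
  row 3: b31 b32 a3 b34 b35 a6
Rows 1 and 2 agree on DepTime; apply DepTime→Pilot, Aircraft and equate their Pilot, Aircraft entries.
Rows 1 and 2 agree on Pilot; apply Pilot→Aircraft, FlightNo and equate their Aircraft, FlightNo entries.
No row becomes fully distinguished — the join is lossy.

No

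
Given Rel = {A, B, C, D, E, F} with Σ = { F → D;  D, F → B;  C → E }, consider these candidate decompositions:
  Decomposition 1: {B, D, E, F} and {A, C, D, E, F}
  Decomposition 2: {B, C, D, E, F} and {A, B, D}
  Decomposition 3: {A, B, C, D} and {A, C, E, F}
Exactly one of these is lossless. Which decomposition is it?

Decomposition 1

Decomposition 1: common = {D, E, F}, closure = {B, D, E, F} → lossless.
Decomposition 2: common = {B, D}, closure = {B, D} → lossy.
Decomposition 3: common = {A, C}, closure = {A, C, E} → lossy.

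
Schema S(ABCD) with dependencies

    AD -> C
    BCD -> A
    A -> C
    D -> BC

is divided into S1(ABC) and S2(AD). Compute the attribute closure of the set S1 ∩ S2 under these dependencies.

S1 ∩ S2 = {A}.
A → C applies, adding C
Closure: {AC}.

AC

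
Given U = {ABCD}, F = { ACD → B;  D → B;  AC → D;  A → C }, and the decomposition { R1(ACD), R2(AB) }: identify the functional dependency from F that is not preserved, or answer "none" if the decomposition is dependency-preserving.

D → B

Check D → B: no single fragment contains all of {BD}, and the restricted closure of {D} across the fragments never reaches {B}.
ACD → B is preserved.
AC → D is preserved.
A → C is preserved.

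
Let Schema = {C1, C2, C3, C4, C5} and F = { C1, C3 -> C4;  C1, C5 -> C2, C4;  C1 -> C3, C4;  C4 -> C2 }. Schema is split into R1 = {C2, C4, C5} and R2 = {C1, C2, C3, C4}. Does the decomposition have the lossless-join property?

No

Common attributes: R1 ∩ R2 = {C2, C4}.
No dependency enlarges {C2, C4}, so (C2, C4)⁺ = {C2, C4}.
The closure contains neither all of R1 = {C2, C4, C5} nor all of R2 = {C1, C2, C3, C4}, so the common attributes are not a superkey of either fragment. The join is lossy.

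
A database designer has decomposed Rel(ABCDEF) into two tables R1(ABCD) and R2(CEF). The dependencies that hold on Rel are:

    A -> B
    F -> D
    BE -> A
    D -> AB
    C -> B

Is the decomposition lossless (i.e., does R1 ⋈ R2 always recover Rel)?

Common attributes: R1 ∩ R2 = {C}.
Closure of {C}: C → B applies, adding B. So (C)⁺ = {BC}.
The closure contains neither all of R1 = {ABCD} nor all of R2 = {CEF}, so the common attributes are not a superkey of either fragment. The join is lossy.

No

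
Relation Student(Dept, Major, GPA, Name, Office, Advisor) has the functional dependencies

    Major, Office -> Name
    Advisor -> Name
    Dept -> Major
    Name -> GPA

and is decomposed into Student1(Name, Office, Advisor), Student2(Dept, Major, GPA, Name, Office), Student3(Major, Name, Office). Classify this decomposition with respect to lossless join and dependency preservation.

lossy but dependency-preserving

Lossless test (chase): Rows 1 and 2 agree on Name; apply Name→GPA and equate their GPA entries. Rows 1 and 3 agree on Name; apply Name→GPA and equate their GPA entries. No row becomes fully distinguished — the join is lossy.
Dependency preservation: every FD's attributes lie within a single fragment, so each can be enforced locally — preserved.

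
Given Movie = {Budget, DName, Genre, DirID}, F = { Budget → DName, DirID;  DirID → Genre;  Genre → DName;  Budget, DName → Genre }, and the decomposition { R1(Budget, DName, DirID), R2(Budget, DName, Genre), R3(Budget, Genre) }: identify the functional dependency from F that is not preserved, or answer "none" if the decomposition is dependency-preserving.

DirID → Genre

Check DirID → Genre: no single fragment contains all of {Genre, DirID}, and the restricted closure of {DirID} across the fragments never reaches {Genre}.
Budget → DName, DirID is preserved.
Genre → DName is preserved.
Budget, DName → Genre is preserved.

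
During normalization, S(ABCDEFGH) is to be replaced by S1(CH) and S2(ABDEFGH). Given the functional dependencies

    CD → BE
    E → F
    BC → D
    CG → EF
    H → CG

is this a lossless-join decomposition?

Yes

Common attributes: S1 ∩ S2 = {H}.
Closure of {H}: H → CG applies, adding CG; CG → EF applies, adding EF. So (H)⁺ = {CEFGH}.
This closure contains every attribute of S1, so S1 ∩ S2 → S1. The join is lossless.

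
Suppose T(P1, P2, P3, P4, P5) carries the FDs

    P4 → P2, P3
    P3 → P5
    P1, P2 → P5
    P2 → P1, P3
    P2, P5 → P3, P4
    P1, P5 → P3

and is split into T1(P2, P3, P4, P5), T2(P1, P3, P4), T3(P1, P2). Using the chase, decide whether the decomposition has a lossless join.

Chase test. Columns are P1, P2, P3, P4, P5; row i has aⱼ where attribute j ∈ Ti, else bᵢⱼ.
Initial tableau (one row per fragment):
  row 1: b11 a2 a3 a4 a5
  row 2: a1 b22 a3 a4 b25
  row 3: a1 a2 b33 b34 b35
Rows 1 and 2 agree on P4; apply P4→P2, P3 and equate their P2, P3 entries.
Rows 1 and 2 agree on P3; apply P3→P5 and equate their P5 entries.
Rows 2 and 3 agree on P1, P2; apply P1, P2→P5 and equate their P5 entries.
Rows 1 and 2 agree on P2; apply P2→P1, P3 and equate their P1, P3 entries.
Rows 1 and 3 agree on P2; apply P2→P1, P3 and equate their P1, P3 entries.
Rows 1 and 3 agree on P2, P5; apply P2, P5→P3, P4 and equate their P3, P4 entries.
Row 1 is now all distinguished symbols — the join is lossless.

Yes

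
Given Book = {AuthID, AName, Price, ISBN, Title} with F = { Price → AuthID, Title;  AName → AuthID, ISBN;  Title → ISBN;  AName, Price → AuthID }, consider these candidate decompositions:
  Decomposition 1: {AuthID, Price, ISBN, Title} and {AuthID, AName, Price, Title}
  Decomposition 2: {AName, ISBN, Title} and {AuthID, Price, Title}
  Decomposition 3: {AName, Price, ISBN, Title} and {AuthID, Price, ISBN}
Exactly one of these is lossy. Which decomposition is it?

Decomposition 2

Decomposition 1: common = {AuthID, Price, Title}, closure = {AuthID, Price, ISBN, Title} → lossless.
Decomposition 2: common = {Title}, closure = {ISBN, Title} → lossy.
Decomposition 3: common = {Price, ISBN}, closure = {AuthID, Price, ISBN, Title} → lossless.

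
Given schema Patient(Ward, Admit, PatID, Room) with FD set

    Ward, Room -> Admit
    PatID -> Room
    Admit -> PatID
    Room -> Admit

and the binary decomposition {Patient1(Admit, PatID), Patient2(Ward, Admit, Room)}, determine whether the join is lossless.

Common attributes: Patient1 ∩ Patient2 = {Admit}.
Closure of {Admit}: Admit → PatID applies, adding PatID; PatID → Room applies, adding Room. So (Admit)⁺ = {Admit, PatID, Room}.
This closure contains every attribute of Patient1, so Patient1 ∩ Patient2 → Patient1. The join is lossless.

Yes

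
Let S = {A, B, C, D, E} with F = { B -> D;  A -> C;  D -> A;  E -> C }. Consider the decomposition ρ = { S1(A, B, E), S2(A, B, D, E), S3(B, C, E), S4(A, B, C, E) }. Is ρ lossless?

Yes

Chase test. Columns are A, B, C, D, E; row i has aⱼ where attribute j ∈ Si, else bᵢⱼ.
Initial tableau (one row per fragment):
  row 1: a1 a2 b13 b14 a5
  row 2: a1 a2 b23 a4 a5
  row 3: b31 a2 a3 b34 a5
  row 4: a1 a2 a3 b44 a5
Rows 1 and 2 agree on B; apply B→D and equate their D entries.
Rows 1 and 3 agree on B; apply B→D and equate their D entries.
Rows 1 and 4 agree on B; apply B→D and equate their D entries.
Rows 1 and 2 agree on A; apply A→C and equate their C entries.
Rows 1 and 4 agree on A; apply A→C and equate their C entries.
Rows 1 and 3 agree on D; apply D→A and equate their A entries.
Row 1 is now all distinguished symbols — the join is lossless.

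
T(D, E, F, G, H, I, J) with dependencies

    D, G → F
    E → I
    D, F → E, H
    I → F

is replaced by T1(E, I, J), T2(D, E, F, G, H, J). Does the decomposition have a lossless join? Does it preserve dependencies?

lossless but not dependency-preserving

Lossless test: (E, J)⁺ = {E, F, I, J}, which contains all of one fragment — lossless.
Dependency preservation: the restricted closure of {I} across the fragments never reaches {F}, so I → F cannot be enforced without a join — not preserved.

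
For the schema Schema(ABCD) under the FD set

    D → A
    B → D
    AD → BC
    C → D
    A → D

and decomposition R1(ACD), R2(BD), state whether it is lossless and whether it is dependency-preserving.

lossless and dependency-preserving

Lossless test: (D)⁺ = {ABCD}, which contains all of one fragment — lossless.
Dependency preservation: AD → BC is not contained in any single fragment, but the restricted closure of its left-hand side across the fragments still reaches the right-hand side; the remaining FDs each lie inside some fragment. All dependencies are preserved.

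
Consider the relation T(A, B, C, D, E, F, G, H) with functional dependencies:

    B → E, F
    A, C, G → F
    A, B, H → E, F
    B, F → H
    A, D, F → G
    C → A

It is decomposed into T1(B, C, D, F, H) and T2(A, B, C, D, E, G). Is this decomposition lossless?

Common attributes: T1 ∩ T2 = {B, C, D}.
Closure of {B, C, D}: B → E, F applies, adding E, F; B, F → H applies, adding H; C → A applies, adding A; A, D, F → G applies, adding G. So (B, C, D)⁺ = {A, B, C, D, E, F, G, H}.
This closure contains every attribute of T1, so T1 ∩ T2 → T1. The join is lossless.

Yes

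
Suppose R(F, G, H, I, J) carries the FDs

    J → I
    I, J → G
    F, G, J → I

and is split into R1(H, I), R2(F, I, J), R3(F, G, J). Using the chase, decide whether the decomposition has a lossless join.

Chase test. Columns are F, G, H, I, J; row i has aⱼ where attribute j ∈ Ri, else bᵢⱼ.
Initial tableau (one row per fragment):
  row 1: b11 b12 a3 a4 b15
  row 2: a1 b22 b23 a4 a5
  row 3: a1 a2 b33 b34 a5
Rows 2 and 3 agree on J; apply J→I and equate their I entries.
Rows 2 and 3 agree on I, J; apply I, J→G and equate their G entries.
No row becomes fully distinguished — the join is lossy.

No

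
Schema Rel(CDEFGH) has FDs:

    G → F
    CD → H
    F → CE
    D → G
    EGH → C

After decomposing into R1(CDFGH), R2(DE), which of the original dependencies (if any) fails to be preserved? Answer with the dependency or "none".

Check F → CE: no single fragment contains all of {CEF}, and the restricted closure of {F} across the fragments never reaches {CE}.
G → F is preserved.
CD → H is preserved.
D → G is preserved.
EGH → C is preserved.

F → CE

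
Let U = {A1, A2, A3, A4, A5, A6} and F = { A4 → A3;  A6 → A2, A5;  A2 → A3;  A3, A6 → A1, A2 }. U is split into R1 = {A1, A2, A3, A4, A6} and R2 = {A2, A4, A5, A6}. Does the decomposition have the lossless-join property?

Common attributes: R1 ∩ R2 = {A2, A4, A6}.
Closure of {A2, A4, A6}: A4 → A3 applies, adding A3; A6 → A2, A5 applies, adding A5; A3, A6 → A1, A2 applies, adding A1. So (A2, A4, A6)⁺ = {A1, A2, A3, A4, A5, A6}.
This closure contains every attribute of R1, so R1 ∩ R2 → R1. The join is lossless.

Yes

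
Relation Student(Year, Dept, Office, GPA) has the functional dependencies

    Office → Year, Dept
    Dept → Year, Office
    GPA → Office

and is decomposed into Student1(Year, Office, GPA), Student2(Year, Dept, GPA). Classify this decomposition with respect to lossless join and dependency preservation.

Lossless test: (Year, GPA)⁺ = {Year, Dept, Office, GPA}, which contains all of one fragment — lossless.
Dependency preservation: the restricted closure of {Office} across the fragments never reaches {Year, Dept}, so Office → Year, Dept cannot be enforced without a join — not preserved.

lossless but not dependency-preserving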